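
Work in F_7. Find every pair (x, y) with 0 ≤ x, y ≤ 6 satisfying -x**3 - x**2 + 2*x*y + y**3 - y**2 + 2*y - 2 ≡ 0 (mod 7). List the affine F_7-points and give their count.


Affine F_7-points: {(0, 1), (1, 1), (2, 0), (3, 4), (5, 1), (5, 3), (5, 4), (6, 5)}; count = 8.

For each of the 49 pairs (x, y) ∈ F_7², evaluate f(x, y) mod 7. Record the zeros.
  x = 0: [0↦5, 1↦0, 2↦6, 3↦1, 4↦5, 5↦3, 6↦1]  zeros at y ∈ {1}
  x = 1: [0↦3, 1↦0, 2↦1, 3↦5, 4↦4, 5↦4, 6↦4]  zeros at y ∈ {1}
  x = 2: [0↦0, 1↦6, 2↦2, 3↦1, 4↦2, 5↦4, 6↦6]  zeros at y ∈ {0}
  x = 3: [0↦4, 1↦5, 2↦3, 3↦4, 4↦0, 5↦4, 6↦1]  zeros at y ∈ {4}
  x = 4: [0↦2, 1↦5, 2↦5, 3↦1, 4↦6, 5↦5, 6↦4]  zeros at y ∈ ∅
  x = 5: [0↦2, 1↦0, 2↦2, 3↦0, 4↦0, 5↦1, 6↦2]  zeros at y ∈ {1, 3, 4}
  x = 6: [0↦5, 1↦5, 2↦2, 3↦2, 4↦4, 5↦0, 6↦3]  zeros at y ∈ {5}
Collecting zeros: affine points = {(0, 1), (1, 1), (2, 0), (3, 4), (5, 1), (5, 3), (5, 4), (6, 5)}.
Total count |C(F_7)_aff| = 8.


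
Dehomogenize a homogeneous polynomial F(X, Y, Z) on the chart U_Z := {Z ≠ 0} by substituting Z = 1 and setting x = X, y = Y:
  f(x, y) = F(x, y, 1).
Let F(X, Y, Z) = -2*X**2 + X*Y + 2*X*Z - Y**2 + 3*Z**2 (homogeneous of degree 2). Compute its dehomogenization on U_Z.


f(x, y) = -2*x**2 + x*y + 2*x - y**2 + 3

On U_Z we set Z = 1. Each monomial c·X^i·Y^j·Z^k in F becomes c·x^i·y^j·1^k = c·x^i·y^j.
Substituting Z = 1: F(X, Y, 1) = -2*x**2 + x*y + 2*x - y**2 + 3.
Note: deg(f) ≤ deg(F) = 2; strict inequality happens when F is divisible by Z (lost terms).


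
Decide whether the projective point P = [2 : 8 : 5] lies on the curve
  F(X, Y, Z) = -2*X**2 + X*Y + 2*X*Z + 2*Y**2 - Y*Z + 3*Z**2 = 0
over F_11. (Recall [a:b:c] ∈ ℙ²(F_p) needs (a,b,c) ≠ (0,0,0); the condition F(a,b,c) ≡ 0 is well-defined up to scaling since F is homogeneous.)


F(2,8,5) ≡ 4 (mod 11); P is NOT on the curve.

Evaluate F(2, 8, 5) term-by-term (mod 11).
  -2*X**2 ↦ -2·4·1·1 = -8
  X*Y ↦ 1·2·8·1 = 16
  2*X*Z ↦ 2·2·1·5 = 20
  2*Y**2 ↦ 2·1·64·1 = 128
  -Y*Z ↦ -1·1·8·5 = -40
  3*Z**2 ↦ 3·1·1·25 = 75
Sum: F(2, 8, 5) = (-8) + (16) + (20) + (128) + (-40) + (75) = 191.
Reducing mod 11: 191 ≡ 4 (mod 11).
Since F(a, b, c) ≡ 4 ≠ 0 (mod 11), P does NOT lie on the curve.


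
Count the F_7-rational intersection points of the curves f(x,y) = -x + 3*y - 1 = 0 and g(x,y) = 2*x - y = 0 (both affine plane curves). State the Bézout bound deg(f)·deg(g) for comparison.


Common zeros: {(3, 6)}; count = 1; Bézout bound = 1.

deg(f) = 1, deg(g) = 1, so Bézout bound = 1.
Scan x ∈ F_7. For each x, list the y ∈ F_7 with f(x, y) ≡ 0 and those with g(x, y) ≡ 0 (mod 7); the common zeros in that column are the intersection.
  x = 0: f ≡ 0 at y ∈ {5}; g ≡ 0 at y ∈ {0}; common: ∅.
  x = 1: f ≡ 0 at y ∈ {3}; g ≡ 0 at y ∈ {2}; common: ∅.
  x = 2: f ≡ 0 at y ∈ {1}; g ≡ 0 at y ∈ {4}; common: ∅.
  x = 3: f ≡ 0 at y ∈ {6}; g ≡ 0 at y ∈ {6}; common: {6}.
  x = 4: f ≡ 0 at y ∈ {4}; g ≡ 0 at y ∈ {1}; common: ∅.
  x = 5: f ≡ 0 at y ∈ {2}; g ≡ 0 at y ∈ {3}; common: ∅.
  x = 6: f ≡ 0 at y ∈ {0}; g ≡ 0 at y ∈ {5}; common: ∅.
Collecting: common zeros = {(3, 6)}, so the count is 1.
Comparison with the Bézout bound: 1 ≤ 1 = deg(f)·deg(g), as expected for curves with no common component (the bound is attained).


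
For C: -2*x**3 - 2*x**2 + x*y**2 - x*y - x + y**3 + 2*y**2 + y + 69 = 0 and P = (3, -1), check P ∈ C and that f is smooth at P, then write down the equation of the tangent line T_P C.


Tangent line at P: -65*x - 9*y + 186 = 0.

Step 1: f(3, -1) = 0, so P lies on C.
Step 2: partial derivatives
  f_x(x, y) = -6*x**2 - 4*x + y**2 - y - 1, f_y(x, y) = 2*x*y - x + 3*y**2 + 4*y + 1.
  f_x(P) = -65, f_y(P) = -9 (gradient nonzero, so P is smooth).
Step 3: tangent line at P: -65·(x − 3) + -9·(y − -1) = 0.
Expanding: -65*x - 9*y + 186 = 0.


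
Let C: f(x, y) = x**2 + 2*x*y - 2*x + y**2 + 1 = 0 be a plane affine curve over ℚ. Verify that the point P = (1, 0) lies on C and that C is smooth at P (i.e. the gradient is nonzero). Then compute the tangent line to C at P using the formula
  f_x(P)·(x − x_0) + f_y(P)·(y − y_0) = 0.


Tangent line at P: 2*y = 0.

Step 1: f(1, 0) = 0, so P lies on C.
Step 2: partial derivatives
  f_x(x, y) = 2*x + 2*y - 2, f_y(x, y) = 2*x + 2*y.
  f_x(P) = 0, f_y(P) = 2 (gradient nonzero, so P is smooth).
Step 3: tangent line at P: 0·(x − 1) + 2·(y − 0) = 0.
Expanding: 2*y = 0.


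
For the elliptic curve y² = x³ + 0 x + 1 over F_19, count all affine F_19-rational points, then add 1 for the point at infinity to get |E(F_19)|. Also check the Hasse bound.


Affine points = {(0, 1), (0, 18), (2, 3), (2, 16), (3, 3), (3, 16), (8, 0), (12, 0), (14, 3), (14, 16), (18, 0)}; affine count = 11; |E(F_19)| = 12.

Discriminant check: Δ ∝ 4a³ + 27b² = 4·0³ + 27·1² = 4·0 + 27·1 ≡ 8 (mod 19). Nonzero ⇒ E is nonsingular.
For each x ∈ F_19, compute rhs = x³ + 0·x + 1 mod 19, then count y ∈ F_19 with y² ≡ rhs.
  x = 0: rhs = 1, matching y values: 1, 18 (2 points).
  x = 1: rhs = 2, matching y values: none (0 points).
  x = 2: rhs = 9, matching y values: 3, 16 (2 points).
  x = 3: rhs = 9, matching y values: 3, 16 (2 points).
  x = 4: rhs = 8, matching y values: none (0 points).
  x = 5: rhs = 12, matching y values: none (0 points).
  x = 6: rhs = 8, matching y values: none (0 points).
  x = 7: rhs = 2, matching y values: none (0 points).
  x = 8: rhs = 0, matching y values: 0 (1 points).
  x = 9: rhs = 8, matching y values: none (0 points).
  x = 10: rhs = 13, matching y values: none (0 points).
  x = 11: rhs = 2, matching y values: none (0 points).
  x = 12: rhs = 0, matching y values: 0 (1 points).
  x = 13: rhs = 13, matching y values: none (0 points).
  x = 14: rhs = 9, matching y values: 3, 16 (2 points).
  x = 15: rhs = 13, matching y values: none (0 points).
  x = 16: rhs = 12, matching y values: none (0 points).
  x = 17: rhs = 12, matching y values: none (0 points).
  x = 18: rhs = 0, matching y values: 0 (1 points).
Total affine count: 11.
Full point count |E(F_19)| = 11 + 1 = 12.
Hasse bound: |12 − (19+1)| = |-8| = 8 ≤ 2√19 ≈ 8.7178 ✓.


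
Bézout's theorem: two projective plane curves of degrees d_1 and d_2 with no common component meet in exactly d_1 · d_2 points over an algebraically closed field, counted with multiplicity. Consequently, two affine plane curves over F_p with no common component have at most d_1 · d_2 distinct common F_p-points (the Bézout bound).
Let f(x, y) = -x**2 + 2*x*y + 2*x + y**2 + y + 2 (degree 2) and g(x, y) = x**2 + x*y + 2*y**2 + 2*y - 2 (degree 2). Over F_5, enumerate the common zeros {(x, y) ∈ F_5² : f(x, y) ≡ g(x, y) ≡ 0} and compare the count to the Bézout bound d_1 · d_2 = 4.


Common zeros: {(4, 3)}; count = 1; Bézout bound = 4.

deg(f) = 2, deg(g) = 2, so Bézout bound = 4.
Scan x ∈ F_5. For each x, list the y ∈ F_5 with f(x, y) ≡ 0 and those with g(x, y) ≡ 0 (mod 5); the common zeros in that column are the intersection.
  x = 0: f ≡ 0 at y ∈ ∅; g ≡ 0 at y ∈ {2}; common: ∅.
  x = 1: f ≡ 0 at y ∈ ∅; g ≡ 0 at y ∈ ∅; common: ∅.
  x = 2: f ≡ 0 at y ∈ ∅; g ≡ 0 at y ∈ {4}; common: ∅.
  x = 3: f ≡ 0 at y ∈ ∅; g ≡ 0 at y ∈ {2, 3}; common: ∅.
  x = 4: f ≡ 0 at y ∈ {3}; g ≡ 0 at y ∈ {3, 4}; common: {3}.
Collecting: common zeros = {(4, 3)}, so the count is 1.
Comparison with the Bézout bound: 1 ≤ 4 = deg(f)·deg(g), as expected for curves with no common component (the affine F_5-count falls short of the bound because intersections may lie at infinity, over extension fields, or carry multiplicity).


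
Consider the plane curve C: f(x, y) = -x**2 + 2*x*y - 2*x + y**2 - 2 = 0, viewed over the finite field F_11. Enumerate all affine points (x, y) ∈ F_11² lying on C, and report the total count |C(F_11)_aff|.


Affine F_11-points: {(2, 3), (2, 4), (3, 6), (3, 10), (4, 4), (4, 10), (6, 2), (6, 8), (7, 2), (7, 6), (8, 8), (8, 9)}; count = 12.

For each of the 121 pairs (x, y) ∈ F_11², evaluate f(x, y) mod 11. Record the zeros.
  x = 0: [0↦9, 1↦10, 2↦2, 3↦7, 4↦3, 5↦1, 6↦1, 7↦3, 8↦7, 9↦2, 10↦10]  zeros at y ∈ ∅
  x = 1: [0↦6, 1↦9, 2↦3, 3↦10, 4↦8, 5↦8, 6↦10, 7↦3, 8↦9, 9↦6, 10↦5]  zeros at y ∈ ∅
  x = 2: [0↦1, 1↦6, 2↦2, 3↦0, 4↦0, 5↦2, 6↦6, 7↦1, 8↦9, 9↦8, 10↦9]  zeros at y ∈ {3, 4}
  x = 3: [0↦5, 1↦1, 2↦10, 3↦10, 4↦1, 5↦5, 6↦0, 7↦8, 8↦7, 9↦8, 10↦0]  zeros at y ∈ {6, 10}
  x = 4: [0↦7, 1↦5, 2↦5, 3↦7, 4↦0, 5↦6, 6↦3, 7↦2, 8↦3, 9↦6, 10↦0]  zeros at y ∈ {4, 10}
  x = 5: [0↦7, 1↦7, 2↦9, 3↦2, 4↦8, 5↦5, 6↦4, 7↦5, 8↦8, 9↦2, 10↦9]  zeros at y ∈ ∅
  x = 6: [0↦5, 1↦7, 2↦0, 3↦6, 4↦3, 5↦2, 6↦3, 7↦6, 8↦0, 9↦7, 10↦5]  zeros at y ∈ {2, 8}
  x = 7: [0↦1, 1↦5, 2↦0, 3↦8, 4↦7, 5↦8, 6↦0, 7↦5, 8↦1, 9↦10, 10↦10]  zeros at y ∈ {2, 6}
  x = 8: [0↦6, 1↦1, 2↦9, 3↦8, 4↦9, 5↦1, 6↦6, 7↦2, 8↦0, 9↦0, 10↦2]  zeros at y ∈ {8, 9}
  x = 9: [0↦9, 1↦6, 2↦5, 3↦6, 4↦9, 5↦3, 6↦10, 7↦8, 8↦8, 9↦10, 10↦3]  zeros at y ∈ ∅
  x = 10: [0↦10, 1↦9, 2↦10, 3↦2, 4↦7, 5↦3, 6↦1, 7↦1, 8↦3, 9↦7, 10↦2]  zeros at y ∈ ∅
Collecting zeros: affine points = {(2, 3), (2, 4), (3, 6), (3, 10), (4, 4), (4, 10), (6, 2), (6, 8), (7, 2), (7, 6), (8, 8), (8, 9)}.
Total count |C(F_11)_aff| = 12.


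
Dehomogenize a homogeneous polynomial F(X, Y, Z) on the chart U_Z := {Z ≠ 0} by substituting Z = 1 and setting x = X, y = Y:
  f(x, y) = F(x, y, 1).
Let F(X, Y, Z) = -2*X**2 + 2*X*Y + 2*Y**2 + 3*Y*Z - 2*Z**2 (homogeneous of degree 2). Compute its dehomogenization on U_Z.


f(x, y) = -2*x**2 + 2*x*y + 2*y**2 + 3*y - 2

On U_Z we set Z = 1. Each monomial c·X^i·Y^j·Z^k in F becomes c·x^i·y^j·1^k = c·x^i·y^j.
Substituting Z = 1: F(X, Y, 1) = -2*x**2 + 2*x*y + 2*y**2 + 3*y - 2.
Note: deg(f) ≤ deg(F) = 2; strict inequality happens when F is divisible by Z (lost terms).


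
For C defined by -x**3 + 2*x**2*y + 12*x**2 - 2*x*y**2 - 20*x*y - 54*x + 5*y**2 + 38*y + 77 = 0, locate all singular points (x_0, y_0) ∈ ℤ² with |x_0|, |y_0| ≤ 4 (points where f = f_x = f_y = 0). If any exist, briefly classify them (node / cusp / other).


Singular points: {(2, -3)}; classification: cusp.

Compute partial derivatives:
  f_x = -3*x**2 + 4*x*y + 24*x - 2*y**2 - 20*y - 54.
  f_y = 2*x**2 - 4*x*y - 20*x + 10*y + 38.
Scan x_0 ∈ {−4, ..., 4}. For each x_0, f_y(x_0, y) is a polynomial in y; find its integer roots y ∈ {−4, ..., 4}, then test f_x and f at those candidates.
  x = -4: f_y(-4, y) = 26*y + 150; no integer root y with |y| ≤ 4.
  x = -3: f_y(-3, y) = 22*y + 116; no integer root y with |y| ≤ 4.
  x = -2: f_y(-2, y) = 18*y + 86; no integer root y with |y| ≤ 4.
  x = -1: f_y(-1, y) = 14*y + 60; no integer root y with |y| ≤ 4.
  x = 0: f_y(0, y) = 10*y + 38; no integer root y with |y| ≤ 4.
  x = 1: f_y(1, y) = 6*y + 20; no integer root y with |y| ≤ 4.
  x = 2: f_y(2, y) = 2*y + 6; vanishes at y ∈ {-3}. (2, -3): f_x = 0, f = 0 — SINGULAR.
  x = 3: f_y(3, y) = -2*y - 4; vanishes at y ∈ {-2}. (3, -2): f_x = -1 ≠ 0.
  x = 4: f_y(4, y) = -6*y - 10; no integer root y with |y| ≤ 4.
Only singular point on the grid: (2, -3).
Classify: substitute x = 2 + u, y = -3 + v and expand: f = -u**3 + 2*u**2*v - 2*u*v**2 + v**2.
No constant or linear terms (consistent with a singular point). Quadratic part: v**2. Cubic part: -u**3 + 2*u**2*v - 2*u*v**2.
The quadratic part v**2 is a perfect square, so there is a single (double) tangent line v = 0, i.e. y = -3. Restricting the cubic part to that line (v = 0) leaves -u**3 ≠ 0, so f is not divisible by v and the branch is v² ≈ u**3 to lowest order — this is a cusp.
Classification: cusp.


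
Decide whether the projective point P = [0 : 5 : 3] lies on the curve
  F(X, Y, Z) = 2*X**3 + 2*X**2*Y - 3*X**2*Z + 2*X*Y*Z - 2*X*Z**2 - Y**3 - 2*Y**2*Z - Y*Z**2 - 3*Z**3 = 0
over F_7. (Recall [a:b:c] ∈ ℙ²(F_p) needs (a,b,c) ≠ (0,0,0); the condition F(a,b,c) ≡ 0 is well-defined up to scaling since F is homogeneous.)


F(0,5,3) ≡ 5 (mod 7); P is NOT on the curve.

Evaluate F(0, 5, 3) term-by-term (mod 7).
  2*X**3 ↦ 2·0·1·1 = 0
  2*X**2*Y ↦ 2·0·5·1 = 0
  -3*X**2*Z ↦ -3·0·1·3 = 0
  2*X*Y*Z ↦ 2·0·5·3 = 0
  -2*X*Z**2 ↦ -2·0·1·9 = 0
  -Y**3 ↦ -1·1·125·1 = -125
  -2*Y**2*Z ↦ -2·1·25·3 = -150
  -Y*Z**2 ↦ -1·1·5·9 = -45
  -3*Z**3 ↦ -3·1·1·27 = -81
Sum: F(0, 5, 3) = (0) + (0) + (0) + (0) + (0) + (-125) + (-150) + (-45) + (-81) = -401.
Reducing mod 7: -401 ≡ 5 (mod 7).
Since F(a, b, c) ≡ 5 ≠ 0 (mod 7), P does NOT lie on the curve.


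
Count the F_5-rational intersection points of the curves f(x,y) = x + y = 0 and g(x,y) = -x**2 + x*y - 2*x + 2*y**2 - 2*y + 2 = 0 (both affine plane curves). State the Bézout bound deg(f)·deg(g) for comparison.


Common zeros: ∅; count = 0; Bézout bound = 2.

deg(f) = 1, deg(g) = 2, so Bézout bound = 2.
Scan x ∈ F_5. For each x, list the y ∈ F_5 with f(x, y) ≡ 0 and those with g(x, y) ≡ 0 (mod 5); the common zeros in that column are the intersection.
  x = 0: f ≡ 0 at y ∈ {0}; g ≡ 0 at y ∈ ∅; common: ∅.
  x = 1: f ≡ 0 at y ∈ {4}; g ≡ 0 at y ∈ {1, 2}; common: ∅.
  x = 2: f ≡ 0 at y ∈ {3}; g ≡ 0 at y ∈ ∅; common: ∅.
  x = 3: f ≡ 0 at y ∈ {2}; g ≡ 0 at y ∈ {1}; common: ∅.
  x = 4: f ≡ 0 at y ∈ {1}; g ≡ 0 at y ∈ {2}; common: ∅.
Collecting: common zeros = ∅, so the count is 0.
Comparison with the Bézout bound: 0 ≤ 2 = deg(f)·deg(g), as expected for curves with no common component (the affine F_5-count falls short of the bound because intersections may lie at infinity, over extension fields, or carry multiplicity).


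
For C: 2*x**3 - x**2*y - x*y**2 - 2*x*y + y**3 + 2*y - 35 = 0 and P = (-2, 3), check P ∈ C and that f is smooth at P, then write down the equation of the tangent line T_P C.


Tangent line at P: 21*x + 41*y - 81 = 0.

Step 1: f(-2, 3) = 0, so P lies on C.
Step 2: partial derivatives
  f_x(x, y) = 6*x**2 - 2*x*y - y**2 - 2*y, f_y(x, y) = -x**2 - 2*x*y - 2*x + 3*y**2 + 2.
  f_x(P) = 21, f_y(P) = 41 (gradient nonzero, so P is smooth).
Step 3: tangent line at P: 21·(x − -2) + 41·(y − 3) = 0.
Expanding: 21*x + 41*y - 81 = 0.


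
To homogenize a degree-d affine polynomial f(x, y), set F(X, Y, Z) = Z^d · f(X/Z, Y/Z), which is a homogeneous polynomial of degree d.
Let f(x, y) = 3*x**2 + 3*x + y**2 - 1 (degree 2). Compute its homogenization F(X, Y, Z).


F(X, Y, Z) = 3*X**2 + 3*X*Z + Y**2 - Z**2

deg(f) = 2.
Substitute x = X/Z, y = Y/Z into f, then multiply by Z^2.
  monomial 3·x^2·y^0 ↦ 3·X^2·Y^0·Z^0.
  monomial 3·x^1·y^0 ↦ 3·X^1·Y^0·Z^1.
  monomial 1·x^0·y^2 ↦ 1·X^0·Y^2·Z^0.
  monomial -1·x^0·y^0 ↦ -1·X^0·Y^0·Z^2.
Collecting: F(X, Y, Z) = 3*X**2 + 3*X*Z + Y**2 - Z**2.


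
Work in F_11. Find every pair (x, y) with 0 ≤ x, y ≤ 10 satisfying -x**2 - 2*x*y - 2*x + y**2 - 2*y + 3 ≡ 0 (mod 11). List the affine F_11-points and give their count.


Affine F_11-points: {(0, 4), (0, 9), (1, 0), (1, 4), (2, 8), (2, 9), (7, 2), (7, 3), (8, 0), (8, 7), (9, 2), (9, 7)}; count = 12.

For each of the 121 pairs (x, y) ∈ F_11², evaluate f(x, y) mod 11. Record the zeros.
  x = 0: [0↦3, 1↦2, 2↦3, 3↦6, 4↦0, 5↦7, 6↦5, 7↦5, 8↦7, 9↦0, 10↦6]  zeros at y ∈ {4, 9}
  x = 1: [0↦0, 1↦8, 2↦7, 3↦8, 4↦0, 5↦5, 6↦1, 7↦10, 8↦10, 9↦1, 10↦5]  zeros at y ∈ {0, 4}
  x = 2: [0↦6, 1↦1, 2↦9, 3↦8, 4↦9, 5↦1, 6↦6, 7↦2, 8↦0, 9↦0, 10↦2]  zeros at y ∈ {8, 9}
  x = 3: [0↦10, 1↦3, 2↦9, 3↦6, 4↦5, 5↦6, 6↦9, 7↦3, 8↦10, 9↦8, 10↦8]  zeros at y ∈ ∅
  x = 4: [0↦1, 1↦3, 2↦7, 3↦2, 4↦10, 5↦9, 6↦10, 7↦2, 8↦7, 9↦3, 10↦1]  zeros at y ∈ ∅
  x = 5: [0↦1, 1↦1, 2↦3, 3↦7, 4↦2, 5↦10, 6↦9, 7↦10, 8↦2, 9↦7, 10↦3]  zeros at y ∈ ∅
  x = 6: [0↦10, 1↦8, 2↦8, 3↦10, 4↦3, 5↦9, 6↦6, 7↦5, 8↦6, 9↦9, 10↦3]  zeros at y ∈ ∅
  x = 7: [0↦6, 1↦2, 2↦0, 3↦0, 4↦2, 5↦6, 6↦1, 7↦9, 8↦8, 9↦9, 10↦1]  zeros at y ∈ {2, 3}
  x = 8: [0↦0, 1↦5, 2↦1, 3↦10, 4↦10, 5↦1, 6↦5, 7↦0, 8↦8, 9↦7, 10↦8]  zeros at y ∈ {0, 7}
  x = 9: [0↦3, 1↦6, 2↦0, 3↦7, 4↦5, 5↦5, 6↦7, 7↦0, 8↦6, 9↦3, 10↦2]  zeros at y ∈ {2, 7}
  x = 10: [0↦4, 1↦5, 2↦8, 3↦2, 4↦9, 5↦7, 6↦7, 7↦9, 8↦2, 9↦8, 10↦5]  zeros at y ∈ ∅
Collecting zeros: affine points = {(0, 4), (0, 9), (1, 0), (1, 4), (2, 8), (2, 9), (7, 2), (7, 3), (8, 0), (8, 7), (9, 2), (9, 7)}.
Total count |C(F_11)_aff| = 12.


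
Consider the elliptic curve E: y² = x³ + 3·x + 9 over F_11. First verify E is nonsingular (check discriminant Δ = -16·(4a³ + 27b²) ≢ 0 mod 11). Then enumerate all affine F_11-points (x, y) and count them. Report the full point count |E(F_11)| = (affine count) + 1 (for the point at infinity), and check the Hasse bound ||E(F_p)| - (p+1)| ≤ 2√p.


Affine points = {(0, 3), (0, 8), (2, 1), (2, 10), (3, 1), (3, 10), (6, 1), (6, 10), (10, 4), (10, 7)}; affine count = 10; |E(F_11)| = 11.

Discriminant check: Δ ∝ 4a³ + 27b² = 4·3³ + 27·9² = 4·27 + 27·81 ≡ 7 (mod 11). Nonzero ⇒ E is nonsingular.
For each x ∈ F_11, compute rhs = x³ + 3·x + 9 mod 11, then count y ∈ F_11 with y² ≡ rhs.
  x = 0: rhs = 9, matching y values: 3, 8 (2 points).
  x = 1: rhs = 2, matching y values: none (0 points).
  x = 2: rhs = 1, matching y values: 1, 10 (2 points).
  x = 3: rhs = 1, matching y values: 1, 10 (2 points).
  x = 4: rhs = 8, matching y values: none (0 points).
  x = 5: rhs = 6, matching y values: none (0 points).
  x = 6: rhs = 1, matching y values: 1, 10 (2 points).
  x = 7: rhs = 10, matching y values: none (0 points).
  x = 8: rhs = 6, matching y values: none (0 points).
  x = 9: rhs = 6, matching y values: none (0 points).
  x = 10: rhs = 5, matching y values: 4, 7 (2 points).
Total affine count: 10.
Full point count |E(F_11)| = 10 + 1 = 11.
Hasse bound: |11 − (11+1)| = |-1| = 1 ≤ 2√11 ≈ 6.6332 ✓.


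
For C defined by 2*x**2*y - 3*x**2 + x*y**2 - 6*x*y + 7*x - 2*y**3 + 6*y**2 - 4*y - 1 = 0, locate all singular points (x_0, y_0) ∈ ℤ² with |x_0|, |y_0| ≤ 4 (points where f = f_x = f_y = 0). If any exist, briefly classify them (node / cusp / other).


Singular points: {(1, 1)}; classification: node.

Compute partial derivatives:
  f_x = 4*x*y - 6*x + y**2 - 6*y + 7.
  f_y = 2*x**2 + 2*x*y - 6*x - 6*y**2 + 12*y - 4.
Scan x_0 ∈ {−4, ..., 4}. For each x_0, f_y(x_0, y) is a polynomial in y; find its integer roots y ∈ {−4, ..., 4}, then test f_x and f at those candidates.
  x = -4: f_y(-4, y) = -6*y**2 + 4*y + 52; no integer root y with |y| ≤ 4.
  x = -3: f_y(-3, y) = -6*y**2 + 6*y + 32; no integer root y with |y| ≤ 4.
  x = -2: f_y(-2, y) = -6*y**2 + 8*y + 16; no integer root y with |y| ≤ 4.
  x = -1: f_y(-1, y) = -6*y**2 + 10*y + 4; vanishes at y ∈ {2}. (-1, 2): f_x = -3 ≠ 0.
  x = 0: f_y(0, y) = -6*y**2 + 12*y - 4; no integer root y with |y| ≤ 4.
  x = 1: f_y(1, y) = -6*y**2 + 14*y - 8; vanishes at y ∈ {1}. (1, 1): f_x = 0, f = 0 — SINGULAR.
  x = 2: f_y(2, y) = -6*y**2 + 16*y - 8; vanishes at y ∈ {2}. (2, 2): f_x = 3 ≠ 0.
  x = 3: f_y(3, y) = -6*y**2 + 18*y - 4; no integer root y with |y| ≤ 4.
  x = 4: f_y(4, y) = -6*y**2 + 20*y + 4; no integer root y with |y| ≤ 4.
Only singular point on the grid: (1, 1).
Classify: substitute x = 1 + u, y = 1 + v and expand: f = 2*u**2*v - u**2 + u*v**2 - 2*v**3 + v**2.
No constant or linear terms (consistent with a singular point). Quadratic part: -u**2 + v**2. Cubic part: 2*u**2*v + u*v**2 - 2*v**3.
The quadratic part v**2 - u**2 = (v − u)(v + u) splits into two distinct linear factors, so there are two distinct tangent lines y − 1 = ±(x − 1) — this is a node (ordinary double point).
Classification: node.


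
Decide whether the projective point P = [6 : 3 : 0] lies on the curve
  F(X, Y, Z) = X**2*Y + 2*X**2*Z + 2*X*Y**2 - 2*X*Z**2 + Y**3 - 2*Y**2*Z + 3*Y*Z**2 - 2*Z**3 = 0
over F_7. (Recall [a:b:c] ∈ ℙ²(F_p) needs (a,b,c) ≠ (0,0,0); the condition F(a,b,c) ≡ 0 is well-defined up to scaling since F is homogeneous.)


F(6,3,0) ≡ 5 (mod 7); P is NOT on the curve.

Evaluate F(6, 3, 0) term-by-term (mod 7).
  X**2*Y ↦ 1·36·3·1 = 108
  2*X**2*Z ↦ 2·36·1·0 = 0
  2*X*Y**2 ↦ 2·6·9·1 = 108
  -2*X*Z**2 ↦ -2·6·1·0 = 0
  Y**3 ↦ 1·1·27·1 = 27
  -2*Y**2*Z ↦ -2·1·9·0 = 0
  3*Y*Z**2 ↦ 3·1·3·0 = 0
  -2*Z**3 ↦ -2·1·1·0 = 0
Sum: F(6, 3, 0) = (108) + (0) + (108) + (0) + (27) + (0) + (0) + (0) = 243.
Reducing mod 7: 243 ≡ 5 (mod 7).
Since F(a, b, c) ≡ 5 ≠ 0 (mod 7), P does NOT lie on the curve.


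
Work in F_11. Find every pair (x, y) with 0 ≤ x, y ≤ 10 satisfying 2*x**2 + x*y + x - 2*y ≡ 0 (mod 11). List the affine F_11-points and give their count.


Affine F_11-points: {(0, 0), (1, 3), (3, 1), (4, 4), (5, 0), (6, 8), (7, 1), (8, 3), (9, 7), (10, 4)}; count = 10.

For each of the 121 pairs (x, y) ∈ F_11², evaluate f(x, y) mod 11. Record the zeros.
  x = 0: [0↦0, 1↦9, 2↦7, 3↦5, 4↦3, 5↦1, 6↦10, 7↦8, 8↦6, 9↦4, 10↦2]  zeros at y ∈ {0}
  x = 1: [0↦3, 1↦2, 2↦1, 3↦0, 4↦10, 5↦9, 6↦8, 7↦7, 8↦6, 9↦5, 10↦4]  zeros at y ∈ {3}
  x = 2: [0↦10, 1↦10, 2↦10, 3↦10, 4↦10, 5↦10, 6↦10, 7↦10, 8↦10, 9↦10, 10↦10]  zeros at y ∈ ∅
  x = 3: [0↦10, 1↦0, 2↦1, 3↦2, 4↦3, 5↦4, 6↦5, 7↦6, 8↦7, 9↦8, 10↦9]  zeros at y ∈ {1}
  x = 4: [0↦3, 1↦5, 2↦7, 3↦9, 4↦0, 5↦2, 6↦4, 7↦6, 8↦8, 9↦10, 10↦1]  zeros at y ∈ {4}
  x = 5: [0↦0, 1↦3, 2↦6, 3↦9, 4↦1, 5↦4, 6↦7, 7↦10, 8↦2, 9↦5, 10↦8]  zeros at y ∈ {0}
  x = 6: [0↦1, 1↦5, 2↦9, 3↦2, 4↦6, 5↦10, 6↦3, 7↦7, 8↦0, 9↦4, 10↦8]  zeros at y ∈ {8}
  x = 7: [0↦6, 1↦0, 2↦5, 3↦10, 4↦4, 5↦9, 6↦3, 7↦8, 8↦2, 9↦7, 10↦1]  zeros at y ∈ {1}
  x = 8: [0↦4, 1↦10, 2↦5, 3↦0, 4↦6, 5↦1, 6↦7, 7↦2, 8↦8, 9↦3, 10↦9]  zeros at y ∈ {3}
  x = 9: [0↦6, 1↦2, 2↦9, 3↦5, 4↦1, 5↦8, 6↦4, 7↦0, 8↦7, 9↦3, 10↦10]  zeros at y ∈ {7}
  x = 10: [0↦1, 1↦9, 2↦6, 3↦3, 4↦0, 5↦8, 6↦5, 7↦2, 8↦10, 9↦7, 10↦4]  zeros at y ∈ {4}
Collecting zeros: affine points = {(0, 0), (1, 3), (3, 1), (4, 4), (5, 0), (6, 8), (7, 1), (8, 3), (9, 7), (10, 4)}.
Total count |C(F_11)_aff| = 10.


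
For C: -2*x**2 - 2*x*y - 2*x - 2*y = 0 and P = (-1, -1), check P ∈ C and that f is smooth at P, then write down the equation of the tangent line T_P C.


Tangent line at P: 4*x + 4 = 0.

Step 1: f(-1, -1) = 0, so P lies on C.
Step 2: partial derivatives
  f_x(x, y) = -4*x - 2*y - 2, f_y(x, y) = -2*x - 2.
  f_x(P) = 4, f_y(P) = 0 (gradient nonzero, so P is smooth).
Step 3: tangent line at P: 4·(x − -1) + 0·(y − -1) = 0.
Expanding: 4*x + 4 = 0.


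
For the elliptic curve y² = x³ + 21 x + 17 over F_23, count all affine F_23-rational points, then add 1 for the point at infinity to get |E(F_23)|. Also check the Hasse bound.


Affine points = {(1, 4), (1, 19), (4, 2), (4, 21), (7, 1), (7, 22), (10, 10), (10, 13), (13, 7), (13, 16), (15, 2), (15, 21), (21, 6), (21, 17), (22, 8), (22, 15)}; affine count = 16; |E(F_23)| = 17.

Discriminant check: Δ ∝ 4a³ + 27b² = 4·21³ + 27·17² = 4·9261 + 27·289 ≡ 20 (mod 23). Nonzero ⇒ E is nonsingular.
For each x ∈ F_23, compute rhs = x³ + 21·x + 17 mod 23, then count y ∈ F_23 with y² ≡ rhs.
  x = 0: rhs = 17, matching y values: none (0 points).
  x = 1: rhs = 16, matching y values: 4, 19 (2 points).
  x = 2: rhs = 21, matching y values: none (0 points).
  x = 3: rhs = 15, matching y values: none (0 points).
  x = 4: rhs = 4, matching y values: 2, 21 (2 points).
  x = 5: rhs = 17, matching y values: none (0 points).
  x = 6: rhs = 14, matching y values: none (0 points).
  x = 7: rhs = 1, matching y values: 1, 22 (2 points).
  x = 8: rhs = 7, matching y values: none (0 points).
  x = 9: rhs = 15, matching y values: none (0 points).
  x = 10: rhs = 8, matching y values: 10, 13 (2 points).
  x = 11: rhs = 15, matching y values: none (0 points).
  x = 12: rhs = 19, matching y values: none (0 points).
  x = 13: rhs = 3, matching y values: 7, 16 (2 points).
  x = 14: rhs = 19, matching y values: none (0 points).
  x = 15: rhs = 4, matching y values: 2, 21 (2 points).
  x = 16: rhs = 10, matching y values: none (0 points).
  x = 17: rhs = 20, matching y values: none (0 points).
  x = 18: rhs = 17, matching y values: none (0 points).
  x = 19: rhs = 7, matching y values: none (0 points).
  x = 20: rhs = 19, matching y values: none (0 points).
  x = 21: rhs = 13, matching y values: 6, 17 (2 points).
  x = 22: rhs = 18, matching y values: 8, 15 (2 points).
Total affine count: 16.
Full point count |E(F_23)| = 16 + 1 = 17.
Hasse bound: |17 − (23+1)| = |-7| = 7 ≤ 2√23 ≈ 9.5917 ✓.


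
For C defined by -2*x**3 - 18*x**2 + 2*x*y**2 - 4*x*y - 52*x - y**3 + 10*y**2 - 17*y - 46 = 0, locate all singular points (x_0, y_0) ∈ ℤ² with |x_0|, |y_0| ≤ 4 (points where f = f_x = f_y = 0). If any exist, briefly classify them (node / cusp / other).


Singular points: {(-3, 1)}; classification: cusp.

Compute partial derivatives:
  f_x = -6*x**2 - 36*x + 2*y**2 - 4*y - 52.
  f_y = 4*x*y - 4*x - 3*y**2 + 20*y - 17.
Scan x_0 ∈ {−4, ..., 4}. For each x_0, f_y(x_0, y) is a polynomial in y; find its integer roots y ∈ {−4, ..., 4}, then test f_x and f at those candidates.
  x = -4: f_y(-4, y) = -3*y**2 + 4*y - 1; vanishes at y ∈ {1}. (-4, 1): f_x = -6 ≠ 0.
  x = -3: f_y(-3, y) = -3*y**2 + 8*y - 5; vanishes at y ∈ {1}. (-3, 1): f_x = 0, f = 0 — SINGULAR.
  x = -2: f_y(-2, y) = -3*y**2 + 12*y - 9; vanishes at y ∈ {1, 3}. (-2, 1): f_x = -6 ≠ 0; (-2, 3): f_x = 2 ≠ 0.
  x = -1: f_y(-1, y) = -3*y**2 + 16*y - 13; vanishes at y ∈ {1}. (-1, 1): f_x = -24 ≠ 0.
  x = 0: f_y(0, y) = -3*y**2 + 20*y - 17; vanishes at y ∈ {1}. (0, 1): f_x = -54 ≠ 0.
  x = 1: f_y(1, y) = -3*y**2 + 24*y - 21; vanishes at y ∈ {1}. (1, 1): f_x = -96 ≠ 0.
  x = 2: f_y(2, y) = -3*y**2 + 28*y - 25; vanishes at y ∈ {1}. (2, 1): f_x = -150 ≠ 0.
  x = 3: f_y(3, y) = -3*y**2 + 32*y - 29; vanishes at y ∈ {1}. (3, 1): f_x = -216 ≠ 0.
  x = 4: f_y(4, y) = -3*y**2 + 36*y - 33; vanishes at y ∈ {1}. (4, 1): f_x = -294 ≠ 0.
Only singular point on the grid: (-3, 1).
Classify: substitute x = -3 + u, y = 1 + v and expand: f = -2*u**3 + 2*u*v**2 - v**3 + v**2.
No constant or linear terms (consistent with a singular point). Quadratic part: v**2. Cubic part: -2*u**3 + 2*u*v**2 - v**3.
The quadratic part v**2 is a perfect square, so there is a single (double) tangent line v = 0, i.e. y = 1. Restricting the cubic part to that line (v = 0) leaves -2*u**3 ≠ 0, so f is not divisible by v and the branch is v² ≈ 2*u**3 to lowest order — this is a cusp.
Classification: cusp.


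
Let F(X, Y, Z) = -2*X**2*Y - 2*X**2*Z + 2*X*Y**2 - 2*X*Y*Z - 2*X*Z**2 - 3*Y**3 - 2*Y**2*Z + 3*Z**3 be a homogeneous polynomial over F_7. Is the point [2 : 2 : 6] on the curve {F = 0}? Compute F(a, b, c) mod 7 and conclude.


F(2,2,6) ≡ 0 (mod 7); P is on the curve.

Evaluate F(2, 2, 6) term-by-term (mod 7).
  -2*X**2*Y ↦ -2·4·2·1 = -16
  -2*X**2*Z ↦ -2·4·1·6 = -48
  2*X*Y**2 ↦ 2·2·4·1 = 16
  -2*X*Y*Z ↦ -2·2·2·6 = -48
  -2*X*Z**2 ↦ -2·2·1·36 = -144
  -3*Y**3 ↦ -3·1·8·1 = -24
  -2*Y**2*Z ↦ -2·1·4·6 = -48
  3*Z**3 ↦ 3·1·1·216 = 648
Sum: F(2, 2, 6) = (-16) + (-48) + (16) + (-48) + (-144) + (-24) + (-48) + (648) = 336.
Reducing mod 7: 336 ≡ 0 (mod 7).
Since F(a, b, c) ≡ 0 (mod 7), P lies on the curve.


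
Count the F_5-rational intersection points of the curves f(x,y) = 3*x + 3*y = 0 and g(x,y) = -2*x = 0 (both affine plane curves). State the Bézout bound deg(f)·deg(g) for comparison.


Common zeros: {(0, 0)}; count = 1; Bézout bound = 1.

deg(f) = 1, deg(g) = 1, so Bézout bound = 1.
Scan x ∈ F_5. For each x, list the y ∈ F_5 with f(x, y) ≡ 0 and those with g(x, y) ≡ 0 (mod 5); the common zeros in that column are the intersection.
  x = 0: f ≡ 0 at y ∈ {0}; g ≡ 0 at y ∈ {0, 1, 2, 3, 4}; common: {0}.
  x = 1: f ≡ 0 at y ∈ {4}; g ≡ 0 at y ∈ ∅; common: ∅.
  x = 2: f ≡ 0 at y ∈ {3}; g ≡ 0 at y ∈ ∅; common: ∅.
  x = 3: f ≡ 0 at y ∈ {2}; g ≡ 0 at y ∈ ∅; common: ∅.
  x = 4: f ≡ 0 at y ∈ {1}; g ≡ 0 at y ∈ ∅; common: ∅.
Collecting: common zeros = {(0, 0)}, so the count is 1.
Comparison with the Bézout bound: 1 ≤ 1 = deg(f)·deg(g), as expected for curves with no common component (the bound is attained).


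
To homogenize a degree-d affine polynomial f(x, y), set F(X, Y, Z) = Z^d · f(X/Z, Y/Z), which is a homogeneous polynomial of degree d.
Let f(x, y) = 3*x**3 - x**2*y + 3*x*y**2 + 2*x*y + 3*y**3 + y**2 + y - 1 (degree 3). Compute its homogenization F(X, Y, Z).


F(X, Y, Z) = 3*X**3 - X**2*Y + 3*X*Y**2 + 2*X*Y*Z + 3*Y**3 + Y**2*Z + Y*Z**2 - Z**3

deg(f) = 3.
Substitute x = X/Z, y = Y/Z into f, then multiply by Z^3.
  monomial 3·x^3·y^0 ↦ 3·X^3·Y^0·Z^0.
  monomial -1·x^2·y^1 ↦ -1·X^2·Y^1·Z^0.
  monomial 3·x^1·y^2 ↦ 3·X^1·Y^2·Z^0.
  monomial 2·x^1·y^1 ↦ 2·X^1·Y^1·Z^1.
  monomial 3·x^0·y^3 ↦ 3·X^0·Y^3·Z^0.
  monomial 1·x^0·y^2 ↦ 1·X^0·Y^2·Z^1.
  monomial 1·x^0·y^1 ↦ 1·X^0·Y^1·Z^2.
  monomial -1·x^0·y^0 ↦ -1·X^0·Y^0·Z^3.
Collecting: F(X, Y, Z) = 3*X**3 - X**2*Y + 3*X*Y**2 + 2*X*Y*Z + 3*Y**3 + Y**2*Z + Y*Z**2 - Z**3.


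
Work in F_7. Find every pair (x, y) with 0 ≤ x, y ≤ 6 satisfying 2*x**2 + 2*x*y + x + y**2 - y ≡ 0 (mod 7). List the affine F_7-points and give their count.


Affine F_7-points: {(0, 0), (0, 1), (2, 1), (2, 3), (3, 0), (3, 2), (5, 2), (5, 3)}; count = 8.

For each of the 49 pairs (x, y) ∈ F_7², evaluate f(x, y) mod 7. Record the zeros.
  x = 0: [0↦0, 1↦0, 2↦2, 3↦6, 4↦5, 5↦6, 6↦2]  zeros at y ∈ {0, 1}
  x = 1: [0↦3, 1↦5, 2↦2, 3↦1, 4↦2, 5↦5, 6↦3]  zeros at y ∈ ∅
  x = 2: [0↦3, 1↦0, 2↦6, 3↦0, 4↦3, 5↦1, 6↦1]  zeros at y ∈ {1, 3}
  x = 3: [0↦0, 1↦6, 2↦0, 3↦3, 4↦1, 5↦1, 6↦3]  zeros at y ∈ {0, 2}
  x = 4: [0↦1, 1↦2, 2↦5, 3↦3, 4↦3, 5↦5, 6↦2]  zeros at y ∈ ∅
  x = 5: [0↦6, 1↦2, 2↦0, 3↦0, 4↦2, 5↦6, 6↦5]  zeros at y ∈ {2, 3}
  x = 6: [0↦1, 1↦6, 2↦6, 3↦1, 4↦5, 5↦4, 6↦5]  zeros at y ∈ ∅
Collecting zeros: affine points = {(0, 0), (0, 1), (2, 1), (2, 3), (3, 0), (3, 2), (5, 2), (5, 3)}.
Total count |C(F_7)_aff| = 8.


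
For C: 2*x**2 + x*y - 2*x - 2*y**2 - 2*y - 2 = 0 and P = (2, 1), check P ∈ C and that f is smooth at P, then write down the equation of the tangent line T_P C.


Tangent line at P: 7*x - 4*y - 10 = 0.

Step 1: f(2, 1) = 0, so P lies on C.
Step 2: partial derivatives
  f_x(x, y) = 4*x + y - 2, f_y(x, y) = x - 4*y - 2.
  f_x(P) = 7, f_y(P) = -4 (gradient nonzero, so P is smooth).
Step 3: tangent line at P: 7·(x − 2) + -4·(y − 1) = 0.
Expanding: 7*x - 4*y - 10 = 0.


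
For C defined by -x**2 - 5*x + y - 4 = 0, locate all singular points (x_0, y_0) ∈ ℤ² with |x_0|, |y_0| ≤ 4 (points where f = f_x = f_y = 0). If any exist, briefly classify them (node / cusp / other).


No singular points in the scanned grid; C is smooth there.

Compute partial derivatives:
  f_x = -2*x - 5.
  f_y = 1.
f_y = 1 is a nonzero constant, so f_y never vanishes: no point (x, y) can satisfy f = f_x = f_y = 0. In particular no (x, y) ∈ {−4, ..., 4}² is singular; the curve is smooth.


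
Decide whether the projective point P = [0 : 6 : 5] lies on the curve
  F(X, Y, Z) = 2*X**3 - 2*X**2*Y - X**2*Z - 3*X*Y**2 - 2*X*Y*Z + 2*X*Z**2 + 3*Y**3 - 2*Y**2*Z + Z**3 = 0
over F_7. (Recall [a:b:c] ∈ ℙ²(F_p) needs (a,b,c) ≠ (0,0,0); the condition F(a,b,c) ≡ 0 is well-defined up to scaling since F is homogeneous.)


F(0,6,5) ≡ 0 (mod 7); P is on the curve.

Evaluate F(0, 6, 5) term-by-term (mod 7).
  2*X**3 ↦ 2·0·1·1 = 0
  -2*X**2*Y ↦ -2·0·6·1 = 0
  -X**2*Z ↦ -1·0·1·5 = 0
  -3*X*Y**2 ↦ -3·0·36·1 = 0
  -2*X*Y*Z ↦ -2·0·6·5 = 0
  2*X*Z**2 ↦ 2·0·1·25 = 0
  3*Y**3 ↦ 3·1·216·1 = 648
  -2*Y**2*Z ↦ -2·1·36·5 = -360
  Z**3 ↦ 1·1·1·125 = 125
Sum: F(0, 6, 5) = (0) + (0) + (0) + (0) + (0) + (0) + (648) + (-360) + (125) = 413.
Reducing mod 7: 413 ≡ 0 (mod 7).
Since F(a, b, c) ≡ 0 (mod 7), P lies on the curve.


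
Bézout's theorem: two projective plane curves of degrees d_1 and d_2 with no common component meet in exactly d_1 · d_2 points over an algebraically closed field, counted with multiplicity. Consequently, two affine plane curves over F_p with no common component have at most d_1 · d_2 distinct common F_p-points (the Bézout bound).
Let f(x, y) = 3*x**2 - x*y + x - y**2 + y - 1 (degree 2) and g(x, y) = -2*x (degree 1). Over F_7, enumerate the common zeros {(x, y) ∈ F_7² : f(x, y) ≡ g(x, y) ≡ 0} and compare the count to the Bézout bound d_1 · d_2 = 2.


Common zeros: {(0, 3), (0, 5)}; count = 2; Bézout bound = 2.

deg(f) = 2, deg(g) = 1, so Bézout bound = 2.
Scan x ∈ F_7. For each x, list the y ∈ F_7 with f(x, y) ≡ 0 and those with g(x, y) ≡ 0 (mod 7); the common zeros in that column are the intersection.
  x = 0: f ≡ 0 at y ∈ {3, 5}; g ≡ 0 at y ∈ {0, 1, 2, 3, 4, 5, 6}; common: {3, 5}.
  x = 1: f ≡ 0 at y ∈ ∅; g ≡ 0 at y ∈ ∅; common: ∅.
  x = 2: f ≡ 0 at y ∈ {2, 4}; g ≡ 0 at y ∈ ∅; common: ∅.
  x = 3: f ≡ 0 at y ∈ {2, 3}; g ≡ 0 at y ∈ ∅; common: ∅.
  x = 4: f ≡ 0 at y ∈ ∅; g ≡ 0 at y ∈ ∅; common: ∅.
  x = 5: f ≡ 0 at y ∈ ∅; g ≡ 0 at y ∈ ∅; common: ∅.
  x = 6: f ≡ 0 at y ∈ {4, 5}; g ≡ 0 at y ∈ ∅; common: ∅.
Collecting: common zeros = {(0, 3), (0, 5)}, so the count is 2.
Comparison with the Bézout bound: 2 ≤ 2 = deg(f)·deg(g), as expected for curves with no common component (the bound is attained).


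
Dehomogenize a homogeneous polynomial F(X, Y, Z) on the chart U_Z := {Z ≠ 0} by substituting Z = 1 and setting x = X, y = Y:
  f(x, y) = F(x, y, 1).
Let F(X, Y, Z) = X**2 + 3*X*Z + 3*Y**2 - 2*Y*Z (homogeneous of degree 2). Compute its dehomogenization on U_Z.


f(x, y) = x**2 + 3*x + 3*y**2 - 2*y

On U_Z we set Z = 1. Each monomial c·X^i·Y^j·Z^k in F becomes c·x^i·y^j·1^k = c·x^i·y^j.
Substituting Z = 1: F(X, Y, 1) = x**2 + 3*x + 3*y**2 - 2*y.
Note: deg(f) ≤ deg(F) = 2; strict inequality happens when F is divisible by Z (lost terms).


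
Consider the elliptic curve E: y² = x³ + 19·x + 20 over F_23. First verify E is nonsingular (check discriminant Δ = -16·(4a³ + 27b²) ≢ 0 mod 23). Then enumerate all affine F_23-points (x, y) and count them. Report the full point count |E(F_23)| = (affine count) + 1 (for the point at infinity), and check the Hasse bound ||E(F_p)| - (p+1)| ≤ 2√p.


Affine points = {(3, 9), (3, 14), (7, 6), (7, 17), (9, 0), (13, 7), (13, 16), (15, 0), (16, 2), (16, 21), (17, 9), (17, 14), (19, 8), (19, 15), (22, 0)}; affine count = 15; |E(F_23)| = 16.

Discriminant check: Δ ∝ 4a³ + 27b² = 4·19³ + 27·20² = 4·6859 + 27·400 ≡ 10 (mod 23). Nonzero ⇒ E is nonsingular.
For each x ∈ F_23, compute rhs = x³ + 19·x + 20 mod 23, then count y ∈ F_23 with y² ≡ rhs.
  x = 0: rhs = 20, matching y values: none (0 points).
  x = 1: rhs = 17, matching y values: none (0 points).
  x = 2: rhs = 20, matching y values: none (0 points).
  x = 3: rhs = 12, matching y values: 9, 14 (2 points).
  x = 4: rhs = 22, matching y values: none (0 points).
  x = 5: rhs = 10, matching y values: none (0 points).
  x = 6: rhs = 5, matching y values: none (0 points).
  x = 7: rhs = 13, matching y values: 6, 17 (2 points).
  x = 8: rhs = 17, matching y values: none (0 points).
  x = 9: rhs = 0, matching y values: 0 (1 points).
  x = 10: rhs = 14, matching y values: none (0 points).
  x = 11: rhs = 19, matching y values: none (0 points).
  x = 12: rhs = 21, matching y values: none (0 points).
  x = 13: rhs = 3, matching y values: 7, 16 (2 points).
  x = 14: rhs = 17, matching y values: none (0 points).
  x = 15: rhs = 0, matching y values: 0 (1 points).
  x = 16: rhs = 4, matching y values: 2, 21 (2 points).
  x = 17: rhs = 12, matching y values: 9, 14 (2 points).
  x = 18: rhs = 7, matching y values: none (0 points).
  x = 19: rhs = 18, matching y values: 8, 15 (2 points).
  x = 20: rhs = 5, matching y values: none (0 points).
  x = 21: rhs = 20, matching y values: none (0 points).
  x = 22: rhs = 0, matching y values: 0 (1 points).
Total affine count: 15.
Full point count |E(F_23)| = 15 + 1 = 16.
Hasse bound: |16 − (23+1)| = |-8| = 8 ≤ 2√23 ≈ 9.5917 ✓.


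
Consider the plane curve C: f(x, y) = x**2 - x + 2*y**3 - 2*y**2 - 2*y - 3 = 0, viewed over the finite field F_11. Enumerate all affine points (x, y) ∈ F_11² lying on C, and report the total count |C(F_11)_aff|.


Affine F_11-points: {(0, 5), (1, 5), (3, 3), (4, 7), (4, 9), (8, 7), (8, 9), (9, 3)}; count = 8.

For each of the 121 pairs (x, y) ∈ F_11², evaluate f(x, y) mod 11. Record the zeros.
  x = 0: [0↦8, 1↦6, 2↦1, 3↦5, 4↦8, 5↦0, 6↦4, 7↦10, 8↦8, 9↦10, 10↦6]  zeros at y ∈ {5}
  x = 1: [0↦8, 1↦6, 2↦1, 3↦5, 4↦8, 5↦0, 6↦4, 7↦10, 8↦8, 9↦10, 10↦6]  zeros at y ∈ {5}
  x = 2: [0↦10, 1↦8, 2↦3, 3↦7, 4↦10, 5↦2, 6↦6, 7↦1, 8↦10, 9↦1, 10↦8]  zeros at y ∈ ∅
  x = 3: [0↦3, 1↦1, 2↦7, 3↦0, 4↦3, 5↦6, 6↦10, 7↦5, 8↦3, 9↦5, 10↦1]  zeros at y ∈ {3}
  x = 4: [0↦9, 1↦7, 2↦2, 3↦6, 4↦9, 5↦1, 6↦5, 7↦0, 8↦9, 9↦0, 10↦7]  zeros at y ∈ {7, 9}
  x = 5: [0↦6, 1↦4, 2↦10, 3↦3, 4↦6, 5↦9, 6↦2, 7↦8, 8↦6, 9↦8, 10↦4]  zeros at y ∈ ∅
  x = 6: [0↦5, 1↦3, 2↦9, 3↦2, 4↦5, 5↦8, 6↦1, 7↦7, 8↦5, 9↦7, 10↦3]  zeros at y ∈ ∅
  x = 7: [0↦6, 1↦4, 2↦10, 3↦3, 4↦6, 5↦9, 6↦2, 7↦8, 8↦6, 9↦8, 10↦4]  zeros at y ∈ ∅
  x = 8: [0↦9, 1↦7, 2↦2, 3↦6, 4↦9, 5↦1, 6↦5, 7↦0, 8↦9, 9↦0, 10↦7]  zeros at y ∈ {7, 9}
  x = 9: [0↦3, 1↦1, 2↦7, 3↦0, 4↦3, 5↦6, 6↦10, 7↦5, 8↦3, 9↦5, 10↦1]  zeros at y ∈ {3}
  x = 10: [0↦10, 1↦8, 2↦3, 3↦7, 4↦10, 5↦2, 6↦6, 7↦1, 8↦10, 9↦1, 10↦8]  zeros at y ∈ ∅
Collecting zeros: affine points = {(0, 5), (1, 5), (3, 3), (4, 7), (4, 9), (8, 7), (8, 9), (9, 3)}.
Total count |C(F_11)_aff| = 8.


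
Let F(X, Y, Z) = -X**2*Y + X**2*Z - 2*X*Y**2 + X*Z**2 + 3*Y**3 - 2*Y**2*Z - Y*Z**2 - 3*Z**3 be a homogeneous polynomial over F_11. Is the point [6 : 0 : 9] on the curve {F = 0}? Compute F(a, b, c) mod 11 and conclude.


F(6,0,9) ≡ 9 (mod 11); P is NOT on the curve.

Evaluate F(6, 0, 9) term-by-term (mod 11).
  -X**2*Y ↦ -1·36·0·1 = 0
  X**2*Z ↦ 1·36·1·9 = 324
  -2*X*Y**2 ↦ -2·6·0·1 = 0
  X*Z**2 ↦ 1·6·1·81 = 486
  3*Y**3 ↦ 3·1·0·1 = 0
  -2*Y**2*Z ↦ -2·1·0·9 = 0
  -Y*Z**2 ↦ -1·1·0·81 = 0
  -3*Z**3 ↦ -3·1·1·729 = -2187
Sum: F(6, 0, 9) = (0) + (324) + (0) + (486) + (0) + (0) + (0) + (-2187) = -1377.
Reducing mod 11: -1377 ≡ 9 (mod 11).
Since F(a, b, c) ≡ 9 ≠ 0 (mod 11), P does NOT lie on the curve.


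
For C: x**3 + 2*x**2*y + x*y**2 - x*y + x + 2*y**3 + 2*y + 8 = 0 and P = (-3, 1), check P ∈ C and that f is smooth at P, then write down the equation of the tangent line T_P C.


Tangent line at P: 16*x + 23*y + 25 = 0.

Step 1: f(-3, 1) = 0, so P lies on C.
Step 2: partial derivatives
  f_x(x, y) = 3*x**2 + 4*x*y + y**2 - y + 1, f_y(x, y) = 2*x**2 + 2*x*y - x + 6*y**2 + 2.
  f_x(P) = 16, f_y(P) = 23 (gradient nonzero, so P is smooth).
Step 3: tangent line at P: 16·(x − -3) + 23·(y − 1) = 0.
Expanding: 16*x + 23*y + 25 = 0.


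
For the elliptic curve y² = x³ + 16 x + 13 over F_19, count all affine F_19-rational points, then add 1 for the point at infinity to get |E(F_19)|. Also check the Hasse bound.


Affine points = {(1, 7), (1, 12), (5, 3), (5, 16), (8, 8), (8, 11), (11, 0), (13, 9), (13, 10), (14, 6), (14, 13), (17, 7), (17, 12)}; affine count = 13; |E(F_19)| = 14.

Discriminant check: Δ ∝ 4a³ + 27b² = 4·16³ + 27·13² = 4·4096 + 27·169 ≡ 9 (mod 19). Nonzero ⇒ E is nonsingular.
For each x ∈ F_19, compute rhs = x³ + 16·x + 13 mod 19, then count y ∈ F_19 with y² ≡ rhs.
  x = 0: rhs = 13, matching y values: none (0 points).
  x = 1: rhs = 11, matching y values: 7, 12 (2 points).
  x = 2: rhs = 15, matching y values: none (0 points).
  x = 3: rhs = 12, matching y values: none (0 points).
  x = 4: rhs = 8, matching y values: none (0 points).
  x = 5: rhs = 9, matching y values: 3, 16 (2 points).
  x = 6: rhs = 2, matching y values: none (0 points).
  x = 7: rhs = 12, matching y values: none (0 points).
  x = 8: rhs = 7, matching y values: 8, 11 (2 points).
  x = 9: rhs = 12, matching y values: none (0 points).
  x = 10: rhs = 14, matching y values: none (0 points).
  x = 11: rhs = 0, matching y values: 0 (1 points).
  x = 12: rhs = 14, matching y values: none (0 points).
  x = 13: rhs = 5, matching y values: 9, 10 (2 points).
  x = 14: rhs = 17, matching y values: 6, 13 (2 points).
  x = 15: rhs = 18, matching y values: none (0 points).
  x = 16: rhs = 14, matching y values: none (0 points).
  x = 17: rhs = 11, matching y values: 7, 12 (2 points).
  x = 18: rhs = 15, matching y values: none (0 points).
Total affine count: 13.
Full point count |E(F_19)| = 13 + 1 = 14.
Hasse bound: |14 − (19+1)| = |-6| = 6 ≤ 2√19 ≈ 8.7178 ✓.
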